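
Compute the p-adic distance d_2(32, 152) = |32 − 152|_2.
d_2(32, 152) = 1/8

Step 1 — x − y = 32 − 152 = -120. Step 2 — v_2(-120) = 3 (factor: -120 = −(2^3 · 15); the sign does not affect v_p). Step 3 — |x − y|_2 = 2^{-3} = 1/8.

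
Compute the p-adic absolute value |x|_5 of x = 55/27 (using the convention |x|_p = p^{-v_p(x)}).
|55/27|_5 = 1/5

Step 1 — compute v_5(x) by factoring powers of 5 out of the numerator and denominator: v_5(55/27) = 1. Step 2 — apply |x|_p = p^{-v_p(x)} = 5^{-1} = 1/5.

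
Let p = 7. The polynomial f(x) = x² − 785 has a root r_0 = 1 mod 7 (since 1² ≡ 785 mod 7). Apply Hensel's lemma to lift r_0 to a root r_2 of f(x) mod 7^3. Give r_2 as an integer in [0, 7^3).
r_2 = 50 (mod 343)

Hensel's recurrence: r_{i+1} = r_i − f(r_i)·(f′(r_i))^{-1} mod 7^{i+2}, with f′(x) = 2x. Iterate:
  r_0 = 1 (mod 7)
  r_1 = 1 (mod 49)
  r_2 = 50 (mod 343)
Final: r_2 = 50, and one checks f(r_2) ≡ 0 mod 7^3.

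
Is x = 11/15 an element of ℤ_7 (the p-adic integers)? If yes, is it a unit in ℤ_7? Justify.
x ∈ ℤ_7^× (unit); v_7(x) = 0

ℤ_7 = {x ∈ ℚ_7 : v_7(x) ≥ 0} and ℤ_7^× = {x ∈ ℤ_7 : v_7(x) = 0}. Here v_7(11/15) = v_7(num) − v_7(den) = 0; compare against these criteria.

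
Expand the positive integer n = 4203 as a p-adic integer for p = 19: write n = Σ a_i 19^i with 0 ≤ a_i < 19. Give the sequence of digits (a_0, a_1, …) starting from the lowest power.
(a_0, a_1, …) = (4, 12, 11)

Repeated division by 19 gives the digits low-to-high: 4203 = 4 + 12·19^1 + 11·19^2. Digit sequence: (4, 12, 11).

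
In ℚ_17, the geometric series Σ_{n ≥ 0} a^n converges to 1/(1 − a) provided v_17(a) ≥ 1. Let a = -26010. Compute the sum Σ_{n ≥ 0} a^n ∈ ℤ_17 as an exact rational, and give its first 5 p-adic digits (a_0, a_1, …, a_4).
Σ a^n = 1/(1 − a) = 1/26011;  first 5 digits = (1, 0, 12, 11, 7)

v_17(a) = 2 ≥ 1, so the series converges in ℤ_17 to 1/(1 − a) = 1/(1 − (-26010)) = 1/26011. Expand this rational in ℤ_17: compute digits iteratively via d_i = x_i mod 17, x_{i+1} = (x_i − d_i)/17. The first 5 digits are (1, 0, 12, 11, 7).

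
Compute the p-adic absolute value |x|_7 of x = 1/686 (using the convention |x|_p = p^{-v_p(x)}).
|1/686|_7 = 343

Step 1 — compute v_7(x) by factoring powers of 7 out of the numerator and denominator: v_7(1/686) = -3. Step 2 — apply |x|_p = p^{-v_p(x)} = 7^{3} = 343.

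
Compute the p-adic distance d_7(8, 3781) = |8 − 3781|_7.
d_7(8, 3781) = 1/343

Step 1 — x − y = 8 − 3781 = -3773. Step 2 — v_7(-3773) = 3 (factor: -3773 = −(7^3 · 11); the sign does not affect v_p). Step 3 — |x − y|_7 = 7^{-3} = 1/343.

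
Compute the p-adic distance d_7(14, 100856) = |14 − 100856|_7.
d_7(14, 100856) = 1/16807

Step 1 — x − y = 14 − 100856 = -100842. Step 2 — v_7(-100842) = 5 (factor: -100842 = −(7^5 · 6); the sign does not affect v_p). Step 3 — |x − y|_7 = 7^{-5} = 1/16807.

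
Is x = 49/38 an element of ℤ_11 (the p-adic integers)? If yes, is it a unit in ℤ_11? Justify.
x ∈ ℤ_11^× (unit); v_11(x) = 0

ℤ_11 = {x ∈ ℚ_11 : v_11(x) ≥ 0} and ℤ_11^× = {x ∈ ℤ_11 : v_11(x) = 0}. Here v_11(49/38) = v_11(num) − v_11(den) = 0; compare against these criteria.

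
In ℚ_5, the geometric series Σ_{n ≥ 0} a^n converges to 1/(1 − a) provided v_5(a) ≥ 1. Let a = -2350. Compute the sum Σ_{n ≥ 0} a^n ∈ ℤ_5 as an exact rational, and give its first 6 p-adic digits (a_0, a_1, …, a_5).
Σ a^n = 1/(1 − a) = 1/2351;  first 6 digits = (1, 0, 1, 1, 2, 1)

v_5(a) = 2 ≥ 1, so the series converges in ℤ_5 to 1/(1 − a) = 1/(1 − (-2350)) = 1/2351. Expand this rational in ℤ_5: compute digits iteratively via d_i = x_i mod 5, x_{i+1} = (x_i − d_i)/5. The first 6 digits are (1, 0, 1, 1, 2, 1).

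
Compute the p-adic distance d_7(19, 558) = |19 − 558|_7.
d_7(19, 558) = 1/49

Step 1 — x − y = 19 − 558 = -539. Step 2 — v_7(-539) = 2 (factor: -539 = −(7^2 · 11); the sign does not affect v_p). Step 3 — |x − y|_7 = 7^{-2} = 1/49.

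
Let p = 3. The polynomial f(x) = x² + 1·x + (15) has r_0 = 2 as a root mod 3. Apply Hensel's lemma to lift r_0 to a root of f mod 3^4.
r_3 = 23 (mod 81)

Hensel: r_{i+1} = r_i − f(r_i)·(f′(r_i))^{-1} mod 3^{i+2}, f′(x) = 2x + 1. Iterate:
  r_0 = 2 (mod 3)
  r_1 = 5 (mod 9)
  r_2 = 23 (mod 27)
  r_3 = 23 (mod 81)
Final: r = 23 satisfies f(r) ≡ 0 mod 3^4.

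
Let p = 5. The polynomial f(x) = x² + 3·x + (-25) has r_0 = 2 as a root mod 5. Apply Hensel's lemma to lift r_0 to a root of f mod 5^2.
r_1 = 22 (mod 25)

Hensel: r_{i+1} = r_i − f(r_i)·(f′(r_i))^{-1} mod 5^{i+2}, f′(x) = 2x + 3. Iterate:
  r_0 = 2 (mod 5)
  r_1 = 22 (mod 25)
Final: r = 22 satisfies f(r) ≡ 0 mod 5^2.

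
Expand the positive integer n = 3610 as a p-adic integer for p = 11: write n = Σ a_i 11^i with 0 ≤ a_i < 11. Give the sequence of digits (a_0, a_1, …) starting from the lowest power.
(a_0, a_1, …) = (2, 9, 7, 2)

Repeated division by 11 gives the digits low-to-high: 3610 = 2 + 9·11^1 + 7·11^2 + 2·11^3. Digit sequence: (2, 9, 7, 2).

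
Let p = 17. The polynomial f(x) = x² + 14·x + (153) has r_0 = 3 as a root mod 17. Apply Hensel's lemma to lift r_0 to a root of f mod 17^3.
r_2 = 3692 (mod 4913)

Hensel: r_{i+1} = r_i − f(r_i)·(f′(r_i))^{-1} mod 17^{i+2}, f′(x) = 2x + 14. Iterate:
  r_0 = 3 (mod 17)
  r_1 = 224 (mod 289)
  r_2 = 3692 (mod 4913)
Final: r = 3692 satisfies f(r) ≡ 0 mod 17^3.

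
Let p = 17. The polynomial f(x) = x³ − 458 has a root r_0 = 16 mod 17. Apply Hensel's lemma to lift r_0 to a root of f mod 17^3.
r_2 = 3909 (mod 4913)

Hensel: r_{i+1} = r_i − f(r_i)/f′(r_i) mod 17^{i+2}, where f′(x) = 3x². Iterate:
  r_0 = 16 (mod 17)
  r_1 = 152 (mod 289)
  r_2 = 3909 (mod 4913)
Final: r = 3909 with f(r) ≡ 0 mod 17^3.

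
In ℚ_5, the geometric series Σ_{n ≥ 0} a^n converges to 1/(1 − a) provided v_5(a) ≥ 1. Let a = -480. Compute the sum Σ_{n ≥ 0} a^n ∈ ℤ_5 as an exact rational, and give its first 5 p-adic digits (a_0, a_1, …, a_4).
Σ a^n = 1/(1 − a) = 1/481;  first 5 digits = (1, 4, 1, 3, 1)

v_5(a) = 1 ≥ 1, so the series converges in ℤ_5 to 1/(1 − a) = 1/(1 − (-480)) = 1/481. Expand this rational in ℤ_5: compute digits iteratively via d_i = x_i mod 5, x_{i+1} = (x_i − d_i)/5. The first 5 digits are (1, 4, 1, 3, 1).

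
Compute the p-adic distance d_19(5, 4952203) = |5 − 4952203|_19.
d_19(5, 4952203) = 1/2476099

Step 1 — x − y = 5 − 4952203 = -4952198. Step 2 — v_19(-4952198) = 5 (factor: -4952198 = −(19^5 · 2); the sign does not affect v_p). Step 3 — |x − y|_19 = 19^{-5} = 1/2476099.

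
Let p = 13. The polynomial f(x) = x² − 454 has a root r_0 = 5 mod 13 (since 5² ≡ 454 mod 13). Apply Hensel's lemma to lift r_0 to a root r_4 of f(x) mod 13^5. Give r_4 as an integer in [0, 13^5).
r_4 = 298992 (mod 371293)

Hensel's recurrence: r_{i+1} = r_i − f(r_i)·(f′(r_i))^{-1} mod 13^{i+2}, with f′(x) = 2x. Iterate:
  r_0 = 5 (mod 13)
  r_1 = 31 (mod 169)
  r_2 = 200 (mod 2197)
  r_3 = 13382 (mod 28561)
  r_4 = 298992 (mod 371293)
Final: r_4 = 298992, and one checks f(r_4) ≡ 0 mod 13^5.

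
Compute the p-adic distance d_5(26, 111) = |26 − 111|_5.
d_5(26, 111) = 1/5

Step 1 — x − y = 26 − 111 = -85. Step 2 — v_5(-85) = 1 (factor: -85 = −(5^1 · 17); the sign does not affect v_p). Step 3 — |x − y|_5 = 5^{-1} = 1/5.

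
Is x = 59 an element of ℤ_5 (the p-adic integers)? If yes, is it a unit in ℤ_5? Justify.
x ∈ ℤ_5^× (unit); v_5(x) = 0

ℤ_5 = {x ∈ ℚ_5 : v_5(x) ≥ 0} and ℤ_5^× = {x ∈ ℤ_5 : v_5(x) = 0}. Here v_5(59) = v_5(num) − v_5(den) = 0; compare against these criteria.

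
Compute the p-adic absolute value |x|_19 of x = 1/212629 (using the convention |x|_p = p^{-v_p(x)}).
|1/212629|_19 = 6859

Step 1 — compute v_19(x) by factoring powers of 19 out of the numerator and denominator: v_19(1/212629) = -3. Step 2 — apply |x|_p = p^{-v_p(x)} = 19^{3} = 6859.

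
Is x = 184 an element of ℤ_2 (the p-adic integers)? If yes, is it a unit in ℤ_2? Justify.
x ∈ ℤ_2 but not a unit; v_2(x) = 3 > 0

ℤ_2 = {x ∈ ℚ_2 : v_2(x) ≥ 0} and ℤ_2^× = {x ∈ ℤ_2 : v_2(x) = 0}. Here v_2(184) = v_2(num) − v_2(den) = 3; compare against these criteria.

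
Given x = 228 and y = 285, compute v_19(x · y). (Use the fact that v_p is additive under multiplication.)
v_19(64980) = 2

v_p(x) = 1 (factor: 228 = 19^1 · 12); v_p(y) = 1 (factor: 285 = 19^1 · 15). Additivity: v_p(xy) = v_p(x) + v_p(y) = 1 + 1 = 2. (Direct check: xy = 64980 = 19^2 · (180).)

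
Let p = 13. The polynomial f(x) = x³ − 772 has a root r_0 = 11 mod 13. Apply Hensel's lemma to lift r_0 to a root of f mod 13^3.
r_2 = 1077 (mod 2197)

Hensel: r_{i+1} = r_i − f(r_i)/f′(r_i) mod 13^{i+2}, where f′(x) = 3x². Iterate:
  r_0 = 11 (mod 13)
  r_1 = 63 (mod 169)
  r_2 = 1077 (mod 2197)
Final: r = 1077 with f(r) ≡ 0 mod 13^3.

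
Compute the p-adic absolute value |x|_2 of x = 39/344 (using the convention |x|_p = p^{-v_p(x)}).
|39/344|_2 = 8

Step 1 — compute v_2(x) by factoring powers of 2 out of the numerator and denominator: v_2(39/344) = -3. Step 2 — apply |x|_p = p^{-v_p(x)} = 2^{3} = 8.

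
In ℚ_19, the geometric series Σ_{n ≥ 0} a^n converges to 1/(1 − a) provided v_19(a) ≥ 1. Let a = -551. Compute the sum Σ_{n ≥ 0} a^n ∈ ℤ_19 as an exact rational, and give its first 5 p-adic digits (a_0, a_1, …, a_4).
Σ a^n = 1/(1 − a) = 1/552;  first 5 digits = (1, 9, 3, 13, 16)

v_19(a) = 1 ≥ 1, so the series converges in ℤ_19 to 1/(1 − a) = 1/(1 − (-551)) = 1/552. Expand this rational in ℤ_19: compute digits iteratively via d_i = x_i mod 19, x_{i+1} = (x_i − d_i)/19. The first 5 digits are (1, 9, 3, 13, 16).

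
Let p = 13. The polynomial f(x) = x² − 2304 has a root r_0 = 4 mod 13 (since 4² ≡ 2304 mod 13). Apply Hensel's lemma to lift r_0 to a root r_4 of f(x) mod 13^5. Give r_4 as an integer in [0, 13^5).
r_4 = 371245 (mod 371293)

Hensel's recurrence: r_{i+1} = r_i − f(r_i)·(f′(r_i))^{-1} mod 13^{i+2}, with f′(x) = 2x. Iterate:
  r_0 = 4 (mod 13)
  r_1 = 121 (mod 169)
  r_2 = 2149 (mod 2197)
  r_3 = 28513 (mod 28561)
  r_4 = 371245 (mod 371293)
Final: r_4 = 371245, and one checks f(r_4) ≡ 0 mod 13^5.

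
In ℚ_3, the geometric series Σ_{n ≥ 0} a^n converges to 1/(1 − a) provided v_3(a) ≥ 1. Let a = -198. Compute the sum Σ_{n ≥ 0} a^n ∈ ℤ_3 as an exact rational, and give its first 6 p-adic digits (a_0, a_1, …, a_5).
Σ a^n = 1/(1 − a) = 1/199;  first 6 digits = (1, 0, 2, 1, 1, 1)

v_3(a) = 2 ≥ 1, so the series converges in ℤ_3 to 1/(1 − a) = 1/(1 − (-198)) = 1/199. Expand this rational in ℤ_3: compute digits iteratively via d_i = x_i mod 3, x_{i+1} = (x_i − d_i)/3. The first 6 digits are (1, 0, 2, 1, 1, 1).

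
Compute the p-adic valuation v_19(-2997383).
v_19(-2997383) = 4

v_19(n) is the largest exponent k such that 19^k divides n. Factor out: -2997383 = -19^4 · 23. (Sign doesn't affect v_p.) So v_19(-2997383) = 4.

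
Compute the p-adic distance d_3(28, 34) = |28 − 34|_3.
d_3(28, 34) = 1/3

Step 1 — x − y = 28 − 34 = -6. Step 2 — v_3(-6) = 1 (factor: -6 = −(3^1 · 2); the sign does not affect v_p). Step 3 — |x − y|_3 = 3^{-1} = 1/3.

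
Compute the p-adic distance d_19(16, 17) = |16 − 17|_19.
d_19(16, 17) = 1

Step 1 — x − y = 16 − 17 = -1. Step 2 — v_19(-1) = 0 (factor: -1 = −(19^0 · 1); the sign does not affect v_p). Step 3 — |x − y|_19 = 19^{0} = 1.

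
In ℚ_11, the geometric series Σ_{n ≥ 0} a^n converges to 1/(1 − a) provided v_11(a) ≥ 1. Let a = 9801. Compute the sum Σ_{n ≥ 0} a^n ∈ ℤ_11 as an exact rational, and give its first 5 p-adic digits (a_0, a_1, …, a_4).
Σ a^n = 1/(1 − a) = -1/9800;  first 5 digits = (1, 0, 4, 7, 5)

v_11(a) = 2 ≥ 1, so the series converges in ℤ_11 to 1/(1 − a) = 1/(1 − 9801) = -1/9800. Expand this rational in ℤ_11: compute digits iteratively via d_i = x_i mod 11, x_{i+1} = (x_i − d_i)/11. The first 5 digits are (1, 0, 4, 7, 5).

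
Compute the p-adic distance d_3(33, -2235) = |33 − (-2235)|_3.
d_3(33, -2235) = 1/81

Step 1 — x − y = 33 − (-2235) = 2268. Step 2 — v_3(2268) = 4 (factor: 2268 = (3^4 · 28); the sign does not affect v_p). Step 3 — |x − y|_3 = 3^{-4} = 1/81.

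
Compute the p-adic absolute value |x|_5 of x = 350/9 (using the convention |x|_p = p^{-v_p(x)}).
|350/9|_5 = 1/25

Step 1 — compute v_5(x) by factoring powers of 5 out of the numerator and denominator: v_5(350/9) = 2. Step 2 — apply |x|_p = p^{-v_p(x)} = 5^{-2} = 1/25.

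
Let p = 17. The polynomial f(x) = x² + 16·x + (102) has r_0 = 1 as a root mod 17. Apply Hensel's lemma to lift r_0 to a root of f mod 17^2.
r_1 = 171 (mod 289)

Hensel: r_{i+1} = r_i − f(r_i)·(f′(r_i))^{-1} mod 17^{i+2}, f′(x) = 2x + 16. Iterate:
  r_0 = 1 (mod 17)
  r_1 = 171 (mod 289)
Final: r = 171 satisfies f(r) ≡ 0 mod 17^2.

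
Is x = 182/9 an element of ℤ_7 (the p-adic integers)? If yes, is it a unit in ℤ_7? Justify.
x ∈ ℤ_7 but not a unit; v_7(x) = 1 > 0

ℤ_7 = {x ∈ ℚ_7 : v_7(x) ≥ 0} and ℤ_7^× = {x ∈ ℤ_7 : v_7(x) = 0}. Here v_7(182/9) = v_7(num) − v_7(den) = 1; compare against these criteria.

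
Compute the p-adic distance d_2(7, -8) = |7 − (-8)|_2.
d_2(7, -8) = 1

Step 1 — x − y = 7 − (-8) = 15. Step 2 — v_2(15) = 0 (factor: 15 = (2^0 · 15); the sign does not affect v_p). Step 3 — |x − y|_2 = 2^{0} = 1.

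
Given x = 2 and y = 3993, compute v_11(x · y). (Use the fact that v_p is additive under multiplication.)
v_11(7986) = 3

v_p(x) = 0 (factor: 2 = 11^0 · 2); v_p(y) = 3 (factor: 3993 = 11^3 · 3). Additivity: v_p(xy) = v_p(x) + v_p(y) = 0 + 3 = 3. (Direct check: xy = 7986 = 11^3 · (6).)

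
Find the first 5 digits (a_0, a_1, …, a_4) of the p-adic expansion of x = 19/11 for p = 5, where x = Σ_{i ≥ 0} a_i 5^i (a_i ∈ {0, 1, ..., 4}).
(a_0, …, a_4) = (4, 0, 4, 1, 1)

v_5(19/11) = 0 (numerator and denominator both coprime to 5), so x ∈ ℤ_5^×. Compute digits iteratively via a_i = x_i mod 5, x_{i+1} = (x_i − a_i)/5, with x_0 = x:
  x_0 = 19/11;  a_0 = 4;  x_1 = (x_0 − 4)/5 = -5/11
  x_1 = -5/11;  a_1 = 0;  x_2 = (x_1 − 0)/5 = -1/11
  x_2 = -1/11;  a_2 = 4;  x_3 = (x_2 − 4)/5 = -9/11
  x_3 = -9/11;  a_3 = 1;  x_4 = (x_3 − 1)/5 = -4/11
  x_4 = -4/11;  a_4 = 1;  x_5 = (x_4 − 1)/5 = -3/11
Digits: (4, 0, 4, 1, 1).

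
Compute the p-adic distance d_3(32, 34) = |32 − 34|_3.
d_3(32, 34) = 1

Step 1 — x − y = 32 − 34 = -2. Step 2 — v_3(-2) = 0 (factor: -2 = −(3^0 · 2); the sign does not affect v_p). Step 3 — |x − y|_3 = 3^{0} = 1.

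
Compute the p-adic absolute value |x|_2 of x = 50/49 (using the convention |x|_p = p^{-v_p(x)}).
|50/49|_2 = 1/2

Step 1 — compute v_2(x) by factoring powers of 2 out of the numerator and denominator: v_2(50/49) = 1. Step 2 — apply |x|_p = p^{-v_p(x)} = 2^{-1} = 1/2.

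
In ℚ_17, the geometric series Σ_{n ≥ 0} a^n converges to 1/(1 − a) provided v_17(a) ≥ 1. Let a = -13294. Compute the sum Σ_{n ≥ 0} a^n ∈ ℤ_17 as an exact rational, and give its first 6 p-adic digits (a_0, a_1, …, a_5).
Σ a^n = 1/(1 − a) = 1/13295;  first 6 digits = (1, 0, 5, 14, 7, 5)

v_17(a) = 2 ≥ 1, so the series converges in ℤ_17 to 1/(1 − a) = 1/(1 − (-13294)) = 1/13295. Expand this rational in ℤ_17: compute digits iteratively via d_i = x_i mod 17, x_{i+1} = (x_i − d_i)/17. The first 6 digits are (1, 0, 5, 14, 7, 5).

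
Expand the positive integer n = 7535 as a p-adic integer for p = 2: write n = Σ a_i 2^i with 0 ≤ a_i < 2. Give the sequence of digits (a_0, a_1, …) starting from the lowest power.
(a_0, a_1, …) = (1, 1, 1, 1, 0, 1, 1, 0, 1, 0, 1, 1, 1)

Repeated division by 2 gives the digits low-to-high: 7535 = 1 + 1·2^1 + 1·2^2 + 1·2^3 + 1·2^5 + 1·2^6 + 1·2^8 + 1·2^10 + 1·2^11 + 1·2^12. Digit sequence: (1, 1, 1, 1, 0, 1, 1, 0, 1, 0, 1, 1, 1).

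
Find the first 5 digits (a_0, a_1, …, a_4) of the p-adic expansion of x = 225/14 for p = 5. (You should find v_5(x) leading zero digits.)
(a_0, …, a_4) = (0, 0, 1, 1, 3)

v_5(225/14) = 2, so a_0 = ... = a_1 = 0. Factor out: x = 5^2 · u with u = 9/14 a unit in ℤ_5. Expand u iteratively via a_{v+i} = u_i mod 5, u_{i+1} = (u_i − a_{v+i})/5:
  u_0 = 9/14;  a_2 = 1;  u_1 = (u_0 − 1)/5 = -1/14
  u_1 = -1/14;  a_3 = 1;  u_2 = (u_1 − 1)/5 = -3/14
  u_2 = -3/14;  a_4 = 3;  u_3 = (u_2 − 3)/5 = -9/14
Digits: (0, 0, 1, 1, 3).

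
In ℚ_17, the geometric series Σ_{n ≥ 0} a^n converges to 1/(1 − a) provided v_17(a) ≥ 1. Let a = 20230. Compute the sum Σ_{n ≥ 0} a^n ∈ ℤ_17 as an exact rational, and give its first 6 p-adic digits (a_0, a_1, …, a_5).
Σ a^n = 1/(1 − a) = -1/20229;  first 6 digits = (1, 0, 2, 4, 4, 16)

v_17(a) = 2 ≥ 1, so the series converges in ℤ_17 to 1/(1 − a) = 1/(1 − 20230) = -1/20229. Expand this rational in ℤ_17: compute digits iteratively via d_i = x_i mod 17, x_{i+1} = (x_i − d_i)/17. The first 6 digits are (1, 0, 2, 4, 4, 16).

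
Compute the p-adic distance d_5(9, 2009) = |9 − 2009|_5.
d_5(9, 2009) = 1/125

Step 1 — x − y = 9 − 2009 = -2000. Step 2 — v_5(-2000) = 3 (factor: -2000 = −(5^3 · 16); the sign does not affect v_p). Step 3 — |x − y|_5 = 5^{-3} = 1/125.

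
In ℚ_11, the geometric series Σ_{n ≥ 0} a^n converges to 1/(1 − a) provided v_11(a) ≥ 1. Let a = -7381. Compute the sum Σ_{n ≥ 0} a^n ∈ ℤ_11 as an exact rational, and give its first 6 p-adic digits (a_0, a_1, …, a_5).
Σ a^n = 1/(1 − a) = 1/7382;  first 6 digits = (1, 0, 5, 5, 2, 8)

v_11(a) = 2 ≥ 1, so the series converges in ℤ_11 to 1/(1 − a) = 1/(1 − (-7381)) = 1/7382. Expand this rational in ℤ_11: compute digits iteratively via d_i = x_i mod 11, x_{i+1} = (x_i − d_i)/11. The first 6 digits are (1, 0, 5, 5, 2, 8).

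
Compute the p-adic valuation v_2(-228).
v_2(-228) = 2

v_2(n) is the largest exponent k such that 2^k divides n. Factor out: -228 = -2^2 · 57. (Sign doesn't affect v_p.) So v_2(-228) = 2.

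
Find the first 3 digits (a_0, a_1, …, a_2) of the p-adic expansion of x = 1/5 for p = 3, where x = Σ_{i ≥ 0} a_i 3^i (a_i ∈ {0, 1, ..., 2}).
(a_0, …, a_2) = (2, 0, 1)

v_3(1/5) = 0 (numerator and denominator both coprime to 3), so x ∈ ℤ_3^×. Compute digits iteratively via a_i = x_i mod 3, x_{i+1} = (x_i − a_i)/3, with x_0 = x:
  x_0 = 1/5;  a_0 = 2;  x_1 = (x_0 − 2)/3 = -3/5
  x_1 = -3/5;  a_1 = 0;  x_2 = (x_1 − 0)/3 = -1/5
  x_2 = -1/5;  a_2 = 1;  x_3 = (x_2 − 1)/3 = -2/5
Digits: (2, 0, 1).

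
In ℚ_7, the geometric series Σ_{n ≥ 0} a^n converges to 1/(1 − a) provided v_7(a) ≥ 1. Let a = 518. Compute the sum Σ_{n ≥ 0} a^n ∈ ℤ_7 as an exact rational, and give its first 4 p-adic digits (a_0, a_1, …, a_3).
Σ a^n = 1/(1 − a) = -1/517;  first 4 digits = (1, 4, 5, 0)

v_7(a) = 1 ≥ 1, so the series converges in ℤ_7 to 1/(1 − a) = 1/(1 − 518) = -1/517. Expand this rational in ℤ_7: compute digits iteratively via d_i = x_i mod 7, x_{i+1} = (x_i − d_i)/7. The first 4 digits are (1, 4, 5, 0).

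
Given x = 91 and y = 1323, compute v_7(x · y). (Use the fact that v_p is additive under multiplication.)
v_7(120393) = 3

v_p(x) = 1 (factor: 91 = 7^1 · 13); v_p(y) = 2 (factor: 1323 = 7^2 · 27). Additivity: v_p(xy) = v_p(x) + v_p(y) = 1 + 2 = 3. (Direct check: xy = 120393 = 7^3 · (351).)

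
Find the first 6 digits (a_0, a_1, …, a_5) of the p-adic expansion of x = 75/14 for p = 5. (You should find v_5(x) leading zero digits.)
(a_0, …, a_5) = (0, 0, 2, 0, 1, 3)

v_5(75/14) = 2, so a_0 = ... = a_1 = 0. Factor out: x = 5^2 · u with u = 3/14 a unit in ℤ_5. Expand u iteratively via a_{v+i} = u_i mod 5, u_{i+1} = (u_i − a_{v+i})/5:
  u_0 = 3/14;  a_2 = 2;  u_1 = (u_0 − 2)/5 = -5/14
  u_1 = -5/14;  a_3 = 0;  u_2 = (u_1 − 0)/5 = -1/14
  u_2 = -1/14;  a_4 = 1;  u_3 = (u_2 − 1)/5 = -3/14
  u_3 = -3/14;  a_5 = 3;  u_4 = (u_3 − 3)/5 = -9/14
Digits: (0, 0, 2, 0, 1, 3).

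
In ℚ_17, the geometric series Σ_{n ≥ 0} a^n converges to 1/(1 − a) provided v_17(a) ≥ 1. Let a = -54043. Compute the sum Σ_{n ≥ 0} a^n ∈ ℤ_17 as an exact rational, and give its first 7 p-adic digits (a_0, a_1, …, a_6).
Σ a^n = 1/(1 − a) = 1/54044;  first 7 digits = (1, 0, 0, 6, 16, 16, 1)

v_17(a) = 3 ≥ 1, so the series converges in ℤ_17 to 1/(1 − a) = 1/(1 − (-54043)) = 1/54044. Expand this rational in ℤ_17: compute digits iteratively via d_i = x_i mod 17, x_{i+1} = (x_i − d_i)/17. The first 7 digits are (1, 0, 0, 6, 16, 16, 1).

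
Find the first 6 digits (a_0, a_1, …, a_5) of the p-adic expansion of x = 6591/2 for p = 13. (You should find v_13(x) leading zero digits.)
(a_0, …, a_5) = (0, 0, 0, 8, 6, 6)

v_13(6591/2) = 3, so a_0 = ... = a_2 = 0. Factor out: x = 13^3 · u with u = 3/2 a unit in ℤ_13. Expand u iteratively via a_{v+i} = u_i mod 13, u_{i+1} = (u_i − a_{v+i})/13:
  u_0 = 3/2;  a_3 = 8;  u_1 = (u_0 − 8)/13 = -1/2
  u_1 = -1/2;  a_4 = 6;  u_2 = (u_1 − 6)/13 = -1/2
  u_2 = -1/2;  a_5 = 6;  u_3 = (u_2 − 6)/13 = -1/2
Digits: (0, 0, 0, 8, 6, 6).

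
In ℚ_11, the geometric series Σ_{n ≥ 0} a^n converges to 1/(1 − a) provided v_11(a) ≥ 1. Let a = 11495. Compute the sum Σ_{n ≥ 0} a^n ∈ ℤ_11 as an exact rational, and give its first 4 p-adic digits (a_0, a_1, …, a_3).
Σ a^n = 1/(1 − a) = -1/11494;  first 4 digits = (1, 0, 7, 8)

v_11(a) = 2 ≥ 1, so the series converges in ℤ_11 to 1/(1 − a) = 1/(1 − 11495) = -1/11494. Expand this rational in ℤ_11: compute digits iteratively via d_i = x_i mod 11, x_{i+1} = (x_i − d_i)/11. The first 4 digits are (1, 0, 7, 8).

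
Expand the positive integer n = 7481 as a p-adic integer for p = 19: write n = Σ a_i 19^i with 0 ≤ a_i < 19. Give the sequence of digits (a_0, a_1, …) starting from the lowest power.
(a_0, a_1, …) = (14, 13, 1, 1)

Repeated division by 19 gives the digits low-to-high: 7481 = 14 + 13·19^1 + 1·19^2 + 1·19^3. Digit sequence: (14, 13, 1, 1).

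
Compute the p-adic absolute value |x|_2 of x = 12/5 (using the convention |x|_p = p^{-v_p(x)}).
|12/5|_2 = 1/4

Step 1 — compute v_2(x) by factoring powers of 2 out of the numerator and denominator: v_2(12/5) = 2. Step 2 — apply |x|_p = p^{-v_p(x)} = 2^{-2} = 1/4.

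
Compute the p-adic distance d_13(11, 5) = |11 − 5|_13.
d_13(11, 5) = 1

Step 1 — x − y = 11 − 5 = 6. Step 2 — v_13(6) = 0 (factor: 6 = (13^0 · 6); the sign does not affect v_p). Step 3 — |x − y|_13 = 13^{0} = 1.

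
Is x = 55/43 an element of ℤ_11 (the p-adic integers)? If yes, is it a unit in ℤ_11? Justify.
x ∈ ℤ_11 but not a unit; v_11(x) = 1 > 0

ℤ_11 = {x ∈ ℚ_11 : v_11(x) ≥ 0} and ℤ_11^× = {x ∈ ℤ_11 : v_11(x) = 0}. Here v_11(55/43) = v_11(num) − v_11(den) = 1; compare against these criteria.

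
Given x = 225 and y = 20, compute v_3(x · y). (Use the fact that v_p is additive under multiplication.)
v_3(4500) = 2

v_p(x) = 2 (factor: 225 = 3^2 · 25); v_p(y) = 0 (factor: 20 = 3^0 · 20). Additivity: v_p(xy) = v_p(x) + v_p(y) = 2 + 0 = 2. (Direct check: xy = 4500 = 3^2 · (500).)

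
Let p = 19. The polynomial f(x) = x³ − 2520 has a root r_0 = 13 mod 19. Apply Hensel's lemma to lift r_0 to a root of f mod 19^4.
r_3 = 46107 (mod 130321)

Hensel: r_{i+1} = r_i − f(r_i)/f′(r_i) mod 19^{i+2}, where f′(x) = 3x². Iterate:
  r_0 = 13 (mod 19)
  r_1 = 260 (mod 361)
  r_2 = 4953 (mod 6859)
  r_3 = 46107 (mod 130321)
Final: r = 46107 with f(r) ≡ 0 mod 19^4.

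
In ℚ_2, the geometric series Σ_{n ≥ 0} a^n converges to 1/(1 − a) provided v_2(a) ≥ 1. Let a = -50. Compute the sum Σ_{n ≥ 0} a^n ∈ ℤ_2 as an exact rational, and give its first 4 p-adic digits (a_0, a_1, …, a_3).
Σ a^n = 1/(1 − a) = 1/51;  first 4 digits = (1, 1, 0, 1)

v_2(a) = 1 ≥ 1, so the series converges in ℤ_2 to 1/(1 − a) = 1/(1 − (-50)) = 1/51. Expand this rational in ℤ_2: compute digits iteratively via d_i = x_i mod 2, x_{i+1} = (x_i − d_i)/2. The first 4 digits are (1, 1, 0, 1).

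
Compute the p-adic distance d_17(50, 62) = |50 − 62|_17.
d_17(50, 62) = 1

Step 1 — x − y = 50 − 62 = -12. Step 2 — v_17(-12) = 0 (factor: -12 = −(17^0 · 12); the sign does not affect v_p). Step 3 — |x − y|_17 = 17^{0} = 1.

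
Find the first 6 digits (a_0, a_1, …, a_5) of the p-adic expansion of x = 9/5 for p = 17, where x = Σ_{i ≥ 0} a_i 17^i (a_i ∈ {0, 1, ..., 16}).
(a_0, …, a_5) = (12, 13, 6, 3, 10, 13)

v_17(9/5) = 0 (numerator and denominator both coprime to 17), so x ∈ ℤ_17^×. Compute digits iteratively via a_i = x_i mod 17, x_{i+1} = (x_i − a_i)/17, with x_0 = x:
  x_0 = 9/5;  a_0 = 12;  x_1 = (x_0 − 12)/17 = -3/5
  x_1 = -3/5;  a_1 = 13;  x_2 = (x_1 − 13)/17 = -4/5
  x_2 = -4/5;  a_2 = 6;  x_3 = (x_2 − 6)/17 = -2/5
  x_3 = -2/5;  a_3 = 3;  x_4 = (x_3 − 3)/17 = -1/5
  x_4 = -1/5;  a_4 = 10;  x_5 = (x_4 − 10)/17 = -3/5
  x_5 = -3/5;  a_5 = 13;  x_6 = (x_5 − 13)/17 = -4/5
Digits: (12, 13, 6, 3, 10, 13).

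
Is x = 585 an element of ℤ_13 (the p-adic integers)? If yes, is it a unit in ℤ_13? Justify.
x ∈ ℤ_13 but not a unit; v_13(x) = 1 > 0

ℤ_13 = {x ∈ ℚ_13 : v_13(x) ≥ 0} and ℤ_13^× = {x ∈ ℤ_13 : v_13(x) = 0}. Here v_13(585) = v_13(num) − v_13(den) = 1; compare against these criteria.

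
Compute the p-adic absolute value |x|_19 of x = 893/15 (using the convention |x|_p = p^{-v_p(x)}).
|893/15|_19 = 1/19

Step 1 — compute v_19(x) by factoring powers of 19 out of the numerator and denominator: v_19(893/15) = 1. Step 2 — apply |x|_p = p^{-v_p(x)} = 19^{-1} = 1/19.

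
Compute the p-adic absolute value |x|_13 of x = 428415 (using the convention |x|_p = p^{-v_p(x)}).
|428415|_13 = 1/28561

Step 1 — compute v_13(x) by factoring powers of 13 out of the numerator and denominator: v_13(428415) = 4. Step 2 — apply |x|_p = p^{-v_p(x)} = 13^{-4} = 1/28561.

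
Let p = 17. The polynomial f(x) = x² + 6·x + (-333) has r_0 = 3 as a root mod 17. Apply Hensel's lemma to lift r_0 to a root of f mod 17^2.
r_1 = 173 (mod 289)

Hensel: r_{i+1} = r_i − f(r_i)·(f′(r_i))^{-1} mod 17^{i+2}, f′(x) = 2x + 6. Iterate:
  r_0 = 3 (mod 17)
  r_1 = 173 (mod 289)
Final: r = 173 satisfies f(r) ≡ 0 mod 17^2.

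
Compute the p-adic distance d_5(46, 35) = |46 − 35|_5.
d_5(46, 35) = 1

Step 1 — x − y = 46 − 35 = 11. Step 2 — v_5(11) = 0 (factor: 11 = (5^0 · 11); the sign does not affect v_p). Step 3 — |x − y|_5 = 5^{0} = 1.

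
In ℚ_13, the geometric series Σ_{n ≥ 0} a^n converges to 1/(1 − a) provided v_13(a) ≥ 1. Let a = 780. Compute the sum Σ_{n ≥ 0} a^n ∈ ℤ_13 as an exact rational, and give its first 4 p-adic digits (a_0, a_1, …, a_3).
Σ a^n = 1/(1 − a) = -1/779;  first 4 digits = (1, 8, 3, 9)

v_13(a) = 1 ≥ 1, so the series converges in ℤ_13 to 1/(1 − a) = 1/(1 − 780) = -1/779. Expand this rational in ℤ_13: compute digits iteratively via d_i = x_i mod 13, x_{i+1} = (x_i − d_i)/13. The first 4 digits are (1, 8, 3, 9).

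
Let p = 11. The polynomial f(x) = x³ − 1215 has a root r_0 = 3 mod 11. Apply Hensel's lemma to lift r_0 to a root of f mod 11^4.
r_3 = 1620 (mod 14641)

Hensel: r_{i+1} = r_i − f(r_i)/f′(r_i) mod 11^{i+2}, where f′(x) = 3x². Iterate:
  r_0 = 3 (mod 11)
  r_1 = 47 (mod 121)
  r_2 = 289 (mod 1331)
  r_3 = 1620 (mod 14641)
Final: r = 1620 with f(r) ≡ 0 mod 11^4.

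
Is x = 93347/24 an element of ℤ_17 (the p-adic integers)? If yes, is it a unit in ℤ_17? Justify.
x ∈ ℤ_17 but not a unit; v_17(x) = 3 > 0

ℤ_17 = {x ∈ ℚ_17 : v_17(x) ≥ 0} and ℤ_17^× = {x ∈ ℤ_17 : v_17(x) = 0}. Here v_17(93347/24) = v_17(num) − v_17(den) = 3; compare against these criteria.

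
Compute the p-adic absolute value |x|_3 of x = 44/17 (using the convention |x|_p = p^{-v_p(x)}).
|44/17|_3 = 1

Step 1 — compute v_3(x) by factoring powers of 3 out of the numerator and denominator: v_3(44/17) = 0. Step 2 — apply |x|_p = p^{-v_p(x)} = 3^{0} = 1.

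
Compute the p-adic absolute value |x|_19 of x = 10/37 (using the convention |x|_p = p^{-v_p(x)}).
|10/37|_19 = 1

Step 1 — compute v_19(x) by factoring powers of 19 out of the numerator and denominator: v_19(10/37) = 0. Step 2 — apply |x|_p = p^{-v_p(x)} = 19^{0} = 1.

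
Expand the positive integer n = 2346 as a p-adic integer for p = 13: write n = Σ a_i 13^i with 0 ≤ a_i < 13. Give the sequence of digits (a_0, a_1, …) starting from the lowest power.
(a_0, a_1, …) = (6, 11, 0, 1)

Repeated division by 13 gives the digits low-to-high: 2346 = 6 + 11·13^1 + 1·13^3. Digit sequence: (6, 11, 0, 1).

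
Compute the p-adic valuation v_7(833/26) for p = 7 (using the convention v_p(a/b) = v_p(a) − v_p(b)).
v_7(833/26) = 2

Factor powers of 7 from the numerator and denominator of the reduced fraction: 833 = 7^2 · 17 and 26 = 7^0 · 26. Apply v_p(a/b) = v_p(a) − v_p(b): v_7(833/26) = 2 − 0 = 2.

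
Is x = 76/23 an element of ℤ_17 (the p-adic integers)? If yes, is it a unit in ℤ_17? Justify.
x ∈ ℤ_17^× (unit); v_17(x) = 0

ℤ_17 = {x ∈ ℚ_17 : v_17(x) ≥ 0} and ℤ_17^× = {x ∈ ℤ_17 : v_17(x) = 0}. Here v_17(76/23) = v_17(num) − v_17(den) = 0; compare against these criteria.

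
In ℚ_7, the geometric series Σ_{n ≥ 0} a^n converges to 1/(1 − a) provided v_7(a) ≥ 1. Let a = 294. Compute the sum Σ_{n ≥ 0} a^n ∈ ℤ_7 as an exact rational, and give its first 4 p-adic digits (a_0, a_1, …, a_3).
Σ a^n = 1/(1 − a) = -1/293;  first 4 digits = (1, 0, 6, 0)

v_7(a) = 2 ≥ 1, so the series converges in ℤ_7 to 1/(1 − a) = 1/(1 − 294) = -1/293. Expand this rational in ℤ_7: compute digits iteratively via d_i = x_i mod 7, x_{i+1} = (x_i − d_i)/7. The first 4 digits are (1, 0, 6, 0).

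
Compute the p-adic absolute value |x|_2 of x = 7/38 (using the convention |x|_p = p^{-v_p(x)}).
|7/38|_2 = 2

Step 1 — compute v_2(x) by factoring powers of 2 out of the numerator and denominator: v_2(7/38) = -1. Step 2 — apply |x|_p = p^{-v_p(x)} = 2^{1} = 2.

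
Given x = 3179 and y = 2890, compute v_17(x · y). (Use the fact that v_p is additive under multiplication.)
v_17(9187310) = 4

v_p(x) = 2 (factor: 3179 = 17^2 · 11); v_p(y) = 2 (factor: 2890 = 17^2 · 10). Additivity: v_p(xy) = v_p(x) + v_p(y) = 2 + 2 = 4. (Direct check: xy = 9187310 = 17^4 · (110).)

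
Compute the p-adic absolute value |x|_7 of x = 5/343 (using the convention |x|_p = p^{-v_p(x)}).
|5/343|_7 = 343

Step 1 — compute v_7(x) by factoring powers of 7 out of the numerator and denominator: v_7(5/343) = -3. Step 2 — apply |x|_p = p^{-v_p(x)} = 7^{3} = 343.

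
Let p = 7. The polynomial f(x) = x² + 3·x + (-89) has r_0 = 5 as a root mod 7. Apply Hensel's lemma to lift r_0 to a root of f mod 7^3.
r_2 = 299 (mod 343)

Hensel: r_{i+1} = r_i − f(r_i)·(f′(r_i))^{-1} mod 7^{i+2}, f′(x) = 2x + 3. Iterate:
  r_0 = 5 (mod 7)
  r_1 = 5 (mod 49)
  r_2 = 299 (mod 343)
Final: r = 299 satisfies f(r) ≡ 0 mod 7^3.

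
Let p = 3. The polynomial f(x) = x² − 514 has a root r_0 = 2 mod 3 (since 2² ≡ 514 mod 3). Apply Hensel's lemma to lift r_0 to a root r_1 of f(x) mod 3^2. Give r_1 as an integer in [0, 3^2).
r_1 = 8 (mod 9)

Hensel's recurrence: r_{i+1} = r_i − f(r_i)·(f′(r_i))^{-1} mod 3^{i+2}, with f′(x) = 2x. Iterate:
  r_0 = 2 (mod 3)
  r_1 = 8 (mod 9)
Final: r_1 = 8, and one checks f(r_1) ≡ 0 mod 3^2.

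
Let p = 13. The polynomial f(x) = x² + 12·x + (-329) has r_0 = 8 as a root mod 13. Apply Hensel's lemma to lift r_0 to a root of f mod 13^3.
r_2 = 1191 (mod 2197)

Hensel: r_{i+1} = r_i − f(r_i)·(f′(r_i))^{-1} mod 13^{i+2}, f′(x) = 2x + 12. Iterate:
  r_0 = 8 (mod 13)
  r_1 = 8 (mod 169)
  r_2 = 1191 (mod 2197)
Final: r = 1191 satisfies f(r) ≡ 0 mod 13^3.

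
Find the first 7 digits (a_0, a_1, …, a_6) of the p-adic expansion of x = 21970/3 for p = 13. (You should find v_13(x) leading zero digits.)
(a_0, …, a_6) = (0, 0, 0, 12, 8, 8, 8)

v_13(21970/3) = 3, so a_0 = ... = a_2 = 0. Factor out: x = 13^3 · u with u = 10/3 a unit in ℤ_13. Expand u iteratively via a_{v+i} = u_i mod 13, u_{i+1} = (u_i − a_{v+i})/13:
  u_0 = 10/3;  a_3 = 12;  u_1 = (u_0 − 12)/13 = -2/3
  u_1 = -2/3;  a_4 = 8;  u_2 = (u_1 − 8)/13 = -2/3
  u_2 = -2/3;  a_5 = 8;  u_3 = (u_2 − 8)/13 = -2/3
  u_3 = -2/3;  a_6 = 8;  u_4 = (u_3 − 8)/13 = -2/3
Digits: (0, 0, 0, 12, 8, 8, 8).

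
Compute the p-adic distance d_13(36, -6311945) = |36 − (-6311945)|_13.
d_13(36, -6311945) = 1/371293

Step 1 — x − y = 36 − (-6311945) = 6311981. Step 2 — v_13(6311981) = 5 (factor: 6311981 = (13^5 · 17); the sign does not affect v_p). Step 3 — |x − y|_13 = 13^{-5} = 1/371293.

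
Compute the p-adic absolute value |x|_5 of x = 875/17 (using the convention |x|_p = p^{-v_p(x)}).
|875/17|_5 = 1/125

Step 1 — compute v_5(x) by factoring powers of 5 out of the numerator and denominator: v_5(875/17) = 3. Step 2 — apply |x|_p = p^{-v_p(x)} = 5^{-3} = 1/125.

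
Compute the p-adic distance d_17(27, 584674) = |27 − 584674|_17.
d_17(27, 584674) = 1/83521

Step 1 — x − y = 27 − 584674 = -584647. Step 2 — v_17(-584647) = 4 (factor: -584647 = −(17^4 · 7); the sign does not affect v_p). Step 3 — |x − y|_17 = 17^{-4} = 1/83521.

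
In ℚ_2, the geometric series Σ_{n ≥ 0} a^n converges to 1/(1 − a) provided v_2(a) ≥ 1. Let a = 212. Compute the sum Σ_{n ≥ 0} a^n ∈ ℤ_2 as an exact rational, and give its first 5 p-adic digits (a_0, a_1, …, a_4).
Σ a^n = 1/(1 − a) = -1/211;  first 5 digits = (1, 0, 1, 0, 0)

v_2(a) = 2 ≥ 1, so the series converges in ℤ_2 to 1/(1 − a) = 1/(1 − 212) = -1/211. Expand this rational in ℤ_2: compute digits iteratively via d_i = x_i mod 2, x_{i+1} = (x_i − d_i)/2. The first 5 digits are (1, 0, 1, 0, 0).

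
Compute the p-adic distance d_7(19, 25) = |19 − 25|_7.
d_7(19, 25) = 1

Step 1 — x − y = 19 − 25 = -6. Step 2 — v_7(-6) = 0 (factor: -6 = −(7^0 · 6); the sign does not affect v_p). Step 3 — |x − y|_7 = 7^{0} = 1.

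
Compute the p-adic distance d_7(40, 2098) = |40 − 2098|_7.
d_7(40, 2098) = 1/343

Step 1 — x − y = 40 − 2098 = -2058. Step 2 — v_7(-2058) = 3 (factor: -2058 = −(7^3 · 6); the sign does not affect v_p). Step 3 — |x − y|_7 = 7^{-3} = 1/343.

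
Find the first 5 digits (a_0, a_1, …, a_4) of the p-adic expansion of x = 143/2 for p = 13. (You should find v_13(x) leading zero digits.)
(a_0, …, a_4) = (0, 12, 6, 6, 6)

v_13(143/2) = 1, so a_0 = ... = a_0 = 0. Factor out: x = 13^1 · u with u = 11/2 a unit in ℤ_13. Expand u iteratively via a_{v+i} = u_i mod 13, u_{i+1} = (u_i − a_{v+i})/13:
  u_0 = 11/2;  a_1 = 12;  u_1 = (u_0 − 12)/13 = -1/2
  u_1 = -1/2;  a_2 = 6;  u_2 = (u_1 − 6)/13 = -1/2
  u_2 = -1/2;  a_3 = 6;  u_3 = (u_2 − 6)/13 = -1/2
  u_3 = -1/2;  a_4 = 6;  u_4 = (u_3 − 6)/13 = -1/2
Digits: (0, 12, 6, 6, 6).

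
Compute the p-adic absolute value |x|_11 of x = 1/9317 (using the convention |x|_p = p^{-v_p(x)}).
|1/9317|_11 = 1331

Step 1 — compute v_11(x) by factoring powers of 11 out of the numerator and denominator: v_11(1/9317) = -3. Step 2 — apply |x|_p = p^{-v_p(x)} = 11^{3} = 1331.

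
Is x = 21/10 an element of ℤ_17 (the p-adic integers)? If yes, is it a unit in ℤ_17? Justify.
x ∈ ℤ_17^× (unit); v_17(x) = 0

ℤ_17 = {x ∈ ℚ_17 : v_17(x) ≥ 0} and ℤ_17^× = {x ∈ ℤ_17 : v_17(x) = 0}. Here v_17(21/10) = v_17(num) − v_17(den) = 0; compare against these criteria.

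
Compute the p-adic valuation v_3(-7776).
v_3(-7776) = 5

v_3(n) is the largest exponent k such that 3^k divides n. Factor out: -7776 = -3^5 · 32. (Sign doesn't affect v_p.) So v_3(-7776) = 5.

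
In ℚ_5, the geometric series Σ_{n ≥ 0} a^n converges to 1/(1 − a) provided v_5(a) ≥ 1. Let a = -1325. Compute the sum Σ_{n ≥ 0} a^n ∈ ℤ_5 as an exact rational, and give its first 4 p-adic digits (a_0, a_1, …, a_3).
Σ a^n = 1/(1 − a) = 1/1326;  first 4 digits = (1, 0, 2, 4)

v_5(a) = 2 ≥ 1, so the series converges in ℤ_5 to 1/(1 − a) = 1/(1 − (-1325)) = 1/1326. Expand this rational in ℤ_5: compute digits iteratively via d_i = x_i mod 5, x_{i+1} = (x_i − d_i)/5. The first 4 digits are (1, 0, 2, 4).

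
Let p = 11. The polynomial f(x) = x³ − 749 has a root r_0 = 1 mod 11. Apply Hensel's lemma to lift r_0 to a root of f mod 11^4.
r_3 = 11584 (mod 14641)

Hensel: r_{i+1} = r_i − f(r_i)/f′(r_i) mod 11^{i+2}, where f′(x) = 3x². Iterate:
  r_0 = 1 (mod 11)
  r_1 = 89 (mod 121)
  r_2 = 936 (mod 1331)
  r_3 = 11584 (mod 14641)
Final: r = 11584 with f(r) ≡ 0 mod 11^4.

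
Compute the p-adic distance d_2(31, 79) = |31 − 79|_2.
d_2(31, 79) = 1/16

Step 1 — x − y = 31 − 79 = -48. Step 2 — v_2(-48) = 4 (factor: -48 = −(2^4 · 3); the sign does not affect v_p). Step 3 — |x − y|_2 = 2^{-4} = 1/16.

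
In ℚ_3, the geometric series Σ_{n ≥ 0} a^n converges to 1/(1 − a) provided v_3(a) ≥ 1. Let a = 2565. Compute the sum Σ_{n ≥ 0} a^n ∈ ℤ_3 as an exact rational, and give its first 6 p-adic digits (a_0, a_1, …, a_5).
Σ a^n = 1/(1 − a) = -1/2564;  first 6 digits = (1, 0, 0, 2, 1, 1)

v_3(a) = 3 ≥ 1, so the series converges in ℤ_3 to 1/(1 − a) = 1/(1 − 2565) = -1/2564. Expand this rational in ℤ_3: compute digits iteratively via d_i = x_i mod 3, x_{i+1} = (x_i − d_i)/3. The first 6 digits are (1, 0, 0, 2, 1, 1).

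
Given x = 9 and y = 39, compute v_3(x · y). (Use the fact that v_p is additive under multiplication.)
v_3(351) = 3

v_p(x) = 2 (factor: 9 = 3^2 · 1); v_p(y) = 1 (factor: 39 = 3^1 · 13). Additivity: v_p(xy) = v_p(x) + v_p(y) = 2 + 1 = 3. (Direct check: xy = 351 = 3^3 · (13).)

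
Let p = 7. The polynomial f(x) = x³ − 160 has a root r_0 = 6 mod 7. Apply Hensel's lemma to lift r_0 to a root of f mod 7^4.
r_3 = 1294 (mod 2401)

Hensel: r_{i+1} = r_i − f(r_i)/f′(r_i) mod 7^{i+2}, where f′(x) = 3x². Iterate:
  r_0 = 6 (mod 7)
  r_1 = 20 (mod 49)
  r_2 = 265 (mod 343)
  r_3 = 1294 (mod 2401)
Final: r = 1294 with f(r) ≡ 0 mod 7^4.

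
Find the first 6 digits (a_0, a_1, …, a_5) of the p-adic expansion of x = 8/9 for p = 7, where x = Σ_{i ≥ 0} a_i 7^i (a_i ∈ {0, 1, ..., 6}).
(a_0, …, a_5) = (4, 5, 0, 3, 5, 0)

v_7(8/9) = 0 (numerator and denominator both coprime to 7), so x ∈ ℤ_7^×. Compute digits iteratively via a_i = x_i mod 7, x_{i+1} = (x_i − a_i)/7, with x_0 = x:
  x_0 = 8/9;  a_0 = 4;  x_1 = (x_0 − 4)/7 = -4/9
  x_1 = -4/9;  a_1 = 5;  x_2 = (x_1 − 5)/7 = -7/9
  x_2 = -7/9;  a_2 = 0;  x_3 = (x_2 − 0)/7 = -1/9
  x_3 = -1/9;  a_3 = 3;  x_4 = (x_3 − 3)/7 = -4/9
  x_4 = -4/9;  a_4 = 5;  x_5 = (x_4 − 5)/7 = -7/9
  x_5 = -7/9;  a_5 = 0;  x_6 = (x_5 − 0)/7 = -1/9
Digits: (4, 5, 0, 3, 5, 0).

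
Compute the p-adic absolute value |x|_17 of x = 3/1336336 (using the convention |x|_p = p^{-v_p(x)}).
|3/1336336|_17 = 83521

Step 1 — compute v_17(x) by factoring powers of 17 out of the numerator and denominator: v_17(3/1336336) = -4. Step 2 — apply |x|_p = p^{-v_p(x)} = 17^{4} = 83521.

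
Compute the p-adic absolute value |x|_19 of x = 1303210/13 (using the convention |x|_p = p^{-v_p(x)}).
|1303210/13|_19 = 1/130321

Step 1 — compute v_19(x) by factoring powers of 19 out of the numerator and denominator: v_19(1303210/13) = 4. Step 2 — apply |x|_p = p^{-v_p(x)} = 19^{-4} = 1/130321.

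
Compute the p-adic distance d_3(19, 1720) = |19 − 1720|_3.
d_3(19, 1720) = 1/243

Step 1 — x − y = 19 − 1720 = -1701. Step 2 — v_3(-1701) = 5 (factor: -1701 = −(3^5 · 7); the sign does not affect v_p). Step 3 — |x − y|_3 = 3^{-5} = 1/243.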